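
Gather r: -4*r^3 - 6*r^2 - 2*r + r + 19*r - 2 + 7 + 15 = -4*r^3 - 6*r^2 + 18*r + 20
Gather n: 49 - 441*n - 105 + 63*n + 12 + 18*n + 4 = -360*n - 40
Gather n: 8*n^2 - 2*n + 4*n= 8*n^2 + 2*n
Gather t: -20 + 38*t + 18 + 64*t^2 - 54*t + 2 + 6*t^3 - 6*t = 6*t^3 + 64*t^2 - 22*t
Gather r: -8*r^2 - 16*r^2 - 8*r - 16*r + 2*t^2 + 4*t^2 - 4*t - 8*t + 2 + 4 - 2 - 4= -24*r^2 - 24*r + 6*t^2 - 12*t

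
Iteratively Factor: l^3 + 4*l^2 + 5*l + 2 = (l + 2)*(l^2 + 2*l + 1) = (l + 1)*(l + 2)*(l + 1)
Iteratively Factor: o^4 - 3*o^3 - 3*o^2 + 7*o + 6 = (o - 2)*(o^3 - o^2 - 5*o - 3) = (o - 2)*(o + 1)*(o^2 - 2*o - 3) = (o - 3)*(o - 2)*(o + 1)*(o + 1)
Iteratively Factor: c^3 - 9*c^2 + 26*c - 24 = (c - 2)*(c^2 - 7*c + 12) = (c - 3)*(c - 2)*(c - 4)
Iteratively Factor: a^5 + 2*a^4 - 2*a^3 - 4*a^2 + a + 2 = (a + 2)*(a^4 - 2*a^2 + 1) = (a - 1)*(a + 2)*(a^3 + a^2 - a - 1) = (a - 1)*(a + 1)*(a + 2)*(a^2 - 1) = (a - 1)*(a + 1)^2*(a + 2)*(a - 1)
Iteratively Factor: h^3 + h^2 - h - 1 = (h + 1)*(h^2 - 1) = (h + 1)^2*(h - 1)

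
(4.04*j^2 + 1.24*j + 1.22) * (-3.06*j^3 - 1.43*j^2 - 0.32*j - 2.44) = -12.3624*j^5 - 9.5716*j^4 - 6.7992*j^3 - 11.999*j^2 - 3.416*j - 2.9768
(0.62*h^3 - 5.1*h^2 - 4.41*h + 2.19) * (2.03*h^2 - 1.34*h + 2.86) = 1.2586*h^5 - 11.1838*h^4 - 0.3451*h^3 - 4.2309*h^2 - 15.5472*h + 6.2634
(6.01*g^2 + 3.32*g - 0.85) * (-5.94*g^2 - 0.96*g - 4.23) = -35.6994*g^4 - 25.4904*g^3 - 23.5605*g^2 - 13.2276*g + 3.5955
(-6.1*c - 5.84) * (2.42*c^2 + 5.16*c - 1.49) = -14.762*c^3 - 45.6088*c^2 - 21.0454*c + 8.7016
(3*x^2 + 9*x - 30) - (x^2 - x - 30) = 2*x^2 + 10*x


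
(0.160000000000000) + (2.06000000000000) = 2.22000000000000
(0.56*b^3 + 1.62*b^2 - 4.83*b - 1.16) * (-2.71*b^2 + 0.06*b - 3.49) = -1.5176*b^5 - 4.3566*b^4 + 11.2321*b^3 - 2.8*b^2 + 16.7871*b + 4.0484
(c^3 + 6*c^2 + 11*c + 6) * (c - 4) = c^4 + 2*c^3 - 13*c^2 - 38*c - 24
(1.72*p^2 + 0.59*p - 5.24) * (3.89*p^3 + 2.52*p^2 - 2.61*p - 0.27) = 6.6908*p^5 + 6.6295*p^4 - 23.386*p^3 - 15.2091*p^2 + 13.5171*p + 1.4148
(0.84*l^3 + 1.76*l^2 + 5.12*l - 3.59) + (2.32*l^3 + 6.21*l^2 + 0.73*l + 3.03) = 3.16*l^3 + 7.97*l^2 + 5.85*l - 0.56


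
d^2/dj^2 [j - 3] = 0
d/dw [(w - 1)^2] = 2*w - 2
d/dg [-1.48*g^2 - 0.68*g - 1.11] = -2.96*g - 0.68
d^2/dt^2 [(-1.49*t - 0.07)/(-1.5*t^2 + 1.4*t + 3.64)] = ((3.962 - 13.41*t)*(-1.5*t^2 + 1.4*t + 3.64) - (1.49*t + 0.07)*(3.0*t - 1.4)*(6.0*t - 2.8))/(-1.5*t^2 + 1.4*t + 3.64)^3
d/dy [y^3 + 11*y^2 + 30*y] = 3*y^2 + 22*y + 30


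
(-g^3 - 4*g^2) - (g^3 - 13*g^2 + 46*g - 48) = -2*g^3 + 9*g^2 - 46*g + 48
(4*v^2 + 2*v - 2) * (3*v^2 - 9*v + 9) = 12*v^4 - 30*v^3 + 12*v^2 + 36*v - 18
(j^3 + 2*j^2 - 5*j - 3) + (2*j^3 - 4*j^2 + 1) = 3*j^3 - 2*j^2 - 5*j - 2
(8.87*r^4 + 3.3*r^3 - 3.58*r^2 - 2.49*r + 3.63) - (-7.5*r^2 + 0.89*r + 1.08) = 8.87*r^4 + 3.3*r^3 + 3.92*r^2 - 3.38*r + 2.55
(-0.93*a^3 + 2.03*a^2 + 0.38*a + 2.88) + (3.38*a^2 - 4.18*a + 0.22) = -0.93*a^3 + 5.41*a^2 - 3.8*a + 3.1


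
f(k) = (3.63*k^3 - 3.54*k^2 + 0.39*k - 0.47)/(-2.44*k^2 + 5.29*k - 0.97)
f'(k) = (4.88*k - 5.29)*(3.63*k^3 - 3.54*k^2 + 0.39*k - 0.47)/(-2.44*k^2 + 5.29*k - 0.97)^2 + (10.89*k^2 - 7.08*k + 0.39)/(-2.44*k^2 + 5.29*k - 0.97) = (-8.8572*k^4 + 38.4054*k^3 - 28.3383*k^2 + 4.574*k + 2.108)/(5.9536*k^4 - 25.8152*k^3 + 32.7177*k^2 - 10.2626*k + 0.9409)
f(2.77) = -10.04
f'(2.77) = 3.63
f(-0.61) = 0.56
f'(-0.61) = -0.81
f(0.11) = 1.11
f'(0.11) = 13.29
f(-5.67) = 7.11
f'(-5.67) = -1.43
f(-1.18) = 1.11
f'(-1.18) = -1.09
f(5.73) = -11.20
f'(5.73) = -1.25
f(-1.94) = 2.01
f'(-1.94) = -1.25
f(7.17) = -13.09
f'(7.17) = -1.36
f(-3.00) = 3.39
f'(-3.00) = -1.34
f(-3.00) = 3.39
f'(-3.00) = -1.34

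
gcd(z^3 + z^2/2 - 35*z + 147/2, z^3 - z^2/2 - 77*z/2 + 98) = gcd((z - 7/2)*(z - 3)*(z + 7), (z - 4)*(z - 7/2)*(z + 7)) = z^2 + 7*z/2 - 49/2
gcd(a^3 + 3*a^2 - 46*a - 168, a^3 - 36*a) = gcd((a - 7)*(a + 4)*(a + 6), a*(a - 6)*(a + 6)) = a + 6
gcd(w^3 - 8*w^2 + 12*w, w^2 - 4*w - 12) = w - 6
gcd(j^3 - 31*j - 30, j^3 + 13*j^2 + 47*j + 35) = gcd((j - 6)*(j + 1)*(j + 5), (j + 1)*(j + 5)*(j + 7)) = j^2 + 6*j + 5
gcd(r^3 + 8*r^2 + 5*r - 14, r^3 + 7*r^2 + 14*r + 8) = r + 2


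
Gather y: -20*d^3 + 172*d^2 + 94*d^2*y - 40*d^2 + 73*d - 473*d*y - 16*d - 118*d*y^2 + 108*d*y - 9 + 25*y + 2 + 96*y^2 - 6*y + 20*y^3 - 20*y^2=-20*d^3 + 132*d^2 + 57*d + 20*y^3 + y^2*(76 - 118*d) + y*(94*d^2 - 365*d + 19) - 7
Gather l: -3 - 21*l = -21*l - 3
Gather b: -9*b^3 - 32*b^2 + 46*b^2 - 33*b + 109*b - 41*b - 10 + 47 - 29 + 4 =-9*b^3 + 14*b^2 + 35*b + 12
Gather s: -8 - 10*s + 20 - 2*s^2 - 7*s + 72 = -2*s^2 - 17*s + 84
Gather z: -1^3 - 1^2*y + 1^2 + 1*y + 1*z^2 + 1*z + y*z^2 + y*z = z^2*(y + 1) + z*(y + 1)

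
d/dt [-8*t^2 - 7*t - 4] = -16*t - 7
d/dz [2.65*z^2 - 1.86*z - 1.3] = 5.3*z - 1.86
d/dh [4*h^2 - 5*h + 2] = 8*h - 5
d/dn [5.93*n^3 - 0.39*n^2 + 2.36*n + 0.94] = 17.79*n^2 - 0.78*n + 2.36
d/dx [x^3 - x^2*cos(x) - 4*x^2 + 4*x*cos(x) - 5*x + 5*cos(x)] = x^2*sin(x) + 3*x^2 - 4*x*sin(x) - 2*x*cos(x) - 8*x - 5*sin(x) + 4*cos(x) - 5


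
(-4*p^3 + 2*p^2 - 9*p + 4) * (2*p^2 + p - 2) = -8*p^5 - 8*p^3 - 5*p^2 + 22*p - 8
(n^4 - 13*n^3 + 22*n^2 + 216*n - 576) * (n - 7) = n^5 - 20*n^4 + 113*n^3 + 62*n^2 - 2088*n + 4032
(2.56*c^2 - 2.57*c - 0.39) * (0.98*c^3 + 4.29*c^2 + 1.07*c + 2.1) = 2.5088*c^5 + 8.4638*c^4 - 8.6683*c^3 + 0.953000000000001*c^2 - 5.8143*c - 0.819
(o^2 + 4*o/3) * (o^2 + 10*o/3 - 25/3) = o^4 + 14*o^3/3 - 35*o^2/9 - 100*o/9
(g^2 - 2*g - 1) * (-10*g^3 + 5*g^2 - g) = -10*g^5 + 25*g^4 - g^3 - 3*g^2 + g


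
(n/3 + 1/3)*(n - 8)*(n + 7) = n^3/3 - 19*n - 56/3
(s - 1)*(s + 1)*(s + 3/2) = s^3 + 3*s^2/2 - s - 3/2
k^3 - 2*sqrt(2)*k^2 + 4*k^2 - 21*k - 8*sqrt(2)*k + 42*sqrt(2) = (k - 3)*(k + 7)*(k - 2*sqrt(2))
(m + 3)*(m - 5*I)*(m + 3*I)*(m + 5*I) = m^4 + 3*m^3 + 3*I*m^3 + 25*m^2 + 9*I*m^2 + 75*m + 75*I*m + 225*I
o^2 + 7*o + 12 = (o + 3)*(o + 4)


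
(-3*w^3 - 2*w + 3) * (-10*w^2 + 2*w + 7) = 30*w^5 - 6*w^4 - w^3 - 34*w^2 - 8*w + 21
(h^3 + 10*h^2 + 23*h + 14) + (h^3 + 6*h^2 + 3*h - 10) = 2*h^3 + 16*h^2 + 26*h + 4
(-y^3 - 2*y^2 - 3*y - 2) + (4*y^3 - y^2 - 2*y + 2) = 3*y^3 - 3*y^2 - 5*y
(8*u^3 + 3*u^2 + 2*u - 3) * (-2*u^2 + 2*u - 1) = -16*u^5 + 10*u^4 - 6*u^3 + 7*u^2 - 8*u + 3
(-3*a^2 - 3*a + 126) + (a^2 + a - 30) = -2*a^2 - 2*a + 96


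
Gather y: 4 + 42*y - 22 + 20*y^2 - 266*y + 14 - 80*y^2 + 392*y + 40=-60*y^2 + 168*y + 36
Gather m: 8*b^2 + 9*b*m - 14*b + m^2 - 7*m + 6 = 8*b^2 - 14*b + m^2 + m*(9*b - 7) + 6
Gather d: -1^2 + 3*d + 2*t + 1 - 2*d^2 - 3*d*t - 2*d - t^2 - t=-2*d^2 + d*(1 - 3*t) - t^2 + t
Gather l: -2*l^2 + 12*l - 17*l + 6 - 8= -2*l^2 - 5*l - 2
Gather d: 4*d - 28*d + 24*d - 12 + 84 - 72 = 0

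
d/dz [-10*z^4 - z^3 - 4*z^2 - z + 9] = -40*z^3 - 3*z^2 - 8*z - 1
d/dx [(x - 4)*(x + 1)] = 2*x - 3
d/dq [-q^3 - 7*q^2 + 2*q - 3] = -3*q^2 - 14*q + 2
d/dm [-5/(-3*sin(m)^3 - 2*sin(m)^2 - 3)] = -5*(9*sin(m) + 4)*sin(m)*cos(m)/(3*sin(m)^3 + 2*sin(m)^2 + 3)^2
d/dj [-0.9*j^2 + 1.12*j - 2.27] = 1.12 - 1.8*j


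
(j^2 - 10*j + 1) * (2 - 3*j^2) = -3*j^4 + 30*j^3 - j^2 - 20*j + 2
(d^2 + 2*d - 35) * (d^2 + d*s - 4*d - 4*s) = d^4 + d^3*s - 2*d^3 - 2*d^2*s - 43*d^2 - 43*d*s + 140*d + 140*s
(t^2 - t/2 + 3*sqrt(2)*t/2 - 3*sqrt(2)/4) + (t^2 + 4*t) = 2*t^2 + 3*sqrt(2)*t/2 + 7*t/2 - 3*sqrt(2)/4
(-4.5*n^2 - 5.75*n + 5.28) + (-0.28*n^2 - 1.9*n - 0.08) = -4.78*n^2 - 7.65*n + 5.2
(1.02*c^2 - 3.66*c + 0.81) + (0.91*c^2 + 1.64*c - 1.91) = 1.93*c^2 - 2.02*c - 1.1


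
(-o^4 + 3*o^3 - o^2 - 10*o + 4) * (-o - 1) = o^5 - 2*o^4 - 2*o^3 + 11*o^2 + 6*o - 4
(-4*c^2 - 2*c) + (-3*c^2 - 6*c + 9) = -7*c^2 - 8*c + 9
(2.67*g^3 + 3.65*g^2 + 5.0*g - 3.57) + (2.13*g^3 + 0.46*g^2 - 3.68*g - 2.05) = 4.8*g^3 + 4.11*g^2 + 1.32*g - 5.62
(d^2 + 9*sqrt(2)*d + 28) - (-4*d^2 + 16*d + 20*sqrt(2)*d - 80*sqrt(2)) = 5*d^2 - 16*d - 11*sqrt(2)*d + 28 + 80*sqrt(2)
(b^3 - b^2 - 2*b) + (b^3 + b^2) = 2*b^3 - 2*b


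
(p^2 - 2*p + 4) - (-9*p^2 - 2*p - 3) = 10*p^2 + 7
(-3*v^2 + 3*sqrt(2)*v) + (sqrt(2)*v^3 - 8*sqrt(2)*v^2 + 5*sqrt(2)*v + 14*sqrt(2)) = sqrt(2)*v^3 - 8*sqrt(2)*v^2 - 3*v^2 + 8*sqrt(2)*v + 14*sqrt(2)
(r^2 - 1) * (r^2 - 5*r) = r^4 - 5*r^3 - r^2 + 5*r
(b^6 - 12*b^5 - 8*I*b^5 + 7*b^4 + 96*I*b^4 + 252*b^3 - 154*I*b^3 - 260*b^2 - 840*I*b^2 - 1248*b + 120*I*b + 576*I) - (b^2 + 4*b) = b^6 - 12*b^5 - 8*I*b^5 + 7*b^4 + 96*I*b^4 + 252*b^3 - 154*I*b^3 - 261*b^2 - 840*I*b^2 - 1252*b + 120*I*b + 576*I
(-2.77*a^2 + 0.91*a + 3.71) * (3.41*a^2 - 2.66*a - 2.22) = -9.4457*a^4 + 10.4713*a^3 + 16.3799*a^2 - 11.8888*a - 8.2362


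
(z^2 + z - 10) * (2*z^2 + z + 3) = 2*z^4 + 3*z^3 - 16*z^2 - 7*z - 30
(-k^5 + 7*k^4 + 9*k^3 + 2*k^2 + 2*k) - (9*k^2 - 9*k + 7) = -k^5 + 7*k^4 + 9*k^3 - 7*k^2 + 11*k - 7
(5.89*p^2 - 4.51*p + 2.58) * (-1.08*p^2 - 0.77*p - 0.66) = -6.3612*p^4 + 0.335500000000001*p^3 - 3.2011*p^2 + 0.99*p - 1.7028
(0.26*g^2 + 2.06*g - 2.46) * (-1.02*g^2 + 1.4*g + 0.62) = -0.2652*g^4 - 1.7372*g^3 + 5.5544*g^2 - 2.1668*g - 1.5252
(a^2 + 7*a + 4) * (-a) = -a^3 - 7*a^2 - 4*a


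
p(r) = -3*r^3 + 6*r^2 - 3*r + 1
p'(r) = -9*r^2 + 12*r - 3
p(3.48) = -63.21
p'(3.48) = -70.23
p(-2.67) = 108.89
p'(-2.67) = -99.20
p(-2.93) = 136.76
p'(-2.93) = -115.42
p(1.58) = -0.59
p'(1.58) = -6.51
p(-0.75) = 7.89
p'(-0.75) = -17.06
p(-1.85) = 46.08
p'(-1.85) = -56.00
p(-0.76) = 8.06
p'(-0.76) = -17.32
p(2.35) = -11.85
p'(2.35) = -24.50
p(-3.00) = 145.00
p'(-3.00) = -120.00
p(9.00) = -1727.00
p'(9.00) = -624.00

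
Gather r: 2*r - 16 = 2*r - 16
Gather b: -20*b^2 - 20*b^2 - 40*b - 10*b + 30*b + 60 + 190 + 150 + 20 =-40*b^2 - 20*b + 420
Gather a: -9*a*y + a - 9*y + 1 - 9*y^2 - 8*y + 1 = a*(1 - 9*y) - 9*y^2 - 17*y + 2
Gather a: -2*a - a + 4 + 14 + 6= 24 - 3*a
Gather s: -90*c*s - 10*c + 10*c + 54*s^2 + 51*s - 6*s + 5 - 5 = 54*s^2 + s*(45 - 90*c)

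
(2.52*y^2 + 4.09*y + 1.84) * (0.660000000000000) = 1.6632*y^2 + 2.6994*y + 1.2144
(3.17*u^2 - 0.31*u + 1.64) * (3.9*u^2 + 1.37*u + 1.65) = 12.363*u^4 + 3.1339*u^3 + 11.2018*u^2 + 1.7353*u + 2.706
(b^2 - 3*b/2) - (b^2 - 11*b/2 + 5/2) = 4*b - 5/2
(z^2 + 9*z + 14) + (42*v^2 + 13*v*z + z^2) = 42*v^2 + 13*v*z + 2*z^2 + 9*z + 14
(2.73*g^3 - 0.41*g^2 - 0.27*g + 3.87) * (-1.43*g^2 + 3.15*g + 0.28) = -3.9039*g^5 + 9.1858*g^4 - 0.141*g^3 - 6.4994*g^2 + 12.1149*g + 1.0836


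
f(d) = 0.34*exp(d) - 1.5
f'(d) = 0.34*exp(d)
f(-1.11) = -1.39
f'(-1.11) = 0.11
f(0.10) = -1.12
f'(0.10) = 0.38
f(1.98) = 0.96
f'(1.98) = 2.46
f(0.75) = -0.78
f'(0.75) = 0.72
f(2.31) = 1.93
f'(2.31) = 3.43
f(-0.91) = -1.36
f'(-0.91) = 0.14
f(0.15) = -1.10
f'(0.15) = 0.40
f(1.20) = -0.37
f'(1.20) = 1.13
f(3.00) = 5.33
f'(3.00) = 6.83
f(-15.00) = -1.50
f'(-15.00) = 0.00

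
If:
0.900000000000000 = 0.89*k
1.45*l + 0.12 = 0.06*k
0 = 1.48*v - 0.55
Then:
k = 1.01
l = -0.04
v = 0.37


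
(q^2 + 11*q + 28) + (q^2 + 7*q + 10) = 2*q^2 + 18*q + 38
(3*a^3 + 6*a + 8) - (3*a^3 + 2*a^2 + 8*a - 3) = -2*a^2 - 2*a + 11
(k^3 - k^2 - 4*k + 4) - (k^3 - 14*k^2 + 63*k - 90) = 13*k^2 - 67*k + 94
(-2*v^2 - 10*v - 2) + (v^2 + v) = -v^2 - 9*v - 2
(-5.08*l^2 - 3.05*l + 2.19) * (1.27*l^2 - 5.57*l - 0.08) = -6.4516*l^4 + 24.4221*l^3 + 20.1762*l^2 - 11.9543*l - 0.1752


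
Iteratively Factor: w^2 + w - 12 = (w - 3)*(w + 4)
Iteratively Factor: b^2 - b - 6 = (b - 3)*(b + 2)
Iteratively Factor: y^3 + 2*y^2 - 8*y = (y - 2)*(y^2 + 4*y) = (y - 2)*(y + 4)*(y)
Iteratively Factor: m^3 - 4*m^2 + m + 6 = (m - 2)*(m^2 - 2*m - 3) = (m - 2)*(m + 1)*(m - 3)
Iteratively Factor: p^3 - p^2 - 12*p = (p - 4)*(p^2 + 3*p) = (p - 4)*(p + 3)*(p)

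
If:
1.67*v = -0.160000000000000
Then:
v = -0.10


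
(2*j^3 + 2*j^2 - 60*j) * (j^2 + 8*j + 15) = 2*j^5 + 18*j^4 - 14*j^3 - 450*j^2 - 900*j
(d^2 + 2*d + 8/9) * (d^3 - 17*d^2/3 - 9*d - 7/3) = d^5 - 11*d^4/3 - 175*d^3/9 - 685*d^2/27 - 38*d/3 - 56/27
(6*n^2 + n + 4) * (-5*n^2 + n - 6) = -30*n^4 + n^3 - 55*n^2 - 2*n - 24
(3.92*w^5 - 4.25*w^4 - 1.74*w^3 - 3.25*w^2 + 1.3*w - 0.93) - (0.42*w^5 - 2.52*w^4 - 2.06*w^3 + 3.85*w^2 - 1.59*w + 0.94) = 3.5*w^5 - 1.73*w^4 + 0.32*w^3 - 7.1*w^2 + 2.89*w - 1.87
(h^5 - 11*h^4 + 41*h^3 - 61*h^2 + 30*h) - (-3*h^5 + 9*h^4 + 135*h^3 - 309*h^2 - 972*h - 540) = 4*h^5 - 20*h^4 - 94*h^3 + 248*h^2 + 1002*h + 540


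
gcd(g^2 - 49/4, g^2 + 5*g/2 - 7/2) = g + 7/2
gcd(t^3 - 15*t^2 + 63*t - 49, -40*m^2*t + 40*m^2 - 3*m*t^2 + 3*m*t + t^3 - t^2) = t - 1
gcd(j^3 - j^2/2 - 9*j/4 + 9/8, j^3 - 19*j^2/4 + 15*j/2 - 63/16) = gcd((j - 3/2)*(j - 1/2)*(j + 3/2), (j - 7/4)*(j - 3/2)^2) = j - 3/2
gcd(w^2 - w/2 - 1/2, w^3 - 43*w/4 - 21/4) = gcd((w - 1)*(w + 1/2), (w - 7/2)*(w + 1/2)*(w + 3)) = w + 1/2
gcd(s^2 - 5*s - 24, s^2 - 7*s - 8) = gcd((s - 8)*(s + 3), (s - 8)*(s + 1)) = s - 8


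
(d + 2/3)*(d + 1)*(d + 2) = d^3 + 11*d^2/3 + 4*d + 4/3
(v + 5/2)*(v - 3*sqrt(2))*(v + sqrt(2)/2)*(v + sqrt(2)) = v^4 - 3*sqrt(2)*v^3/2 + 5*v^3/2 - 8*v^2 - 15*sqrt(2)*v^2/4 - 20*v - 3*sqrt(2)*v - 15*sqrt(2)/2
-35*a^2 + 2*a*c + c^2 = (-5*a + c)*(7*a + c)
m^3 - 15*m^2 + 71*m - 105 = (m - 7)*(m - 5)*(m - 3)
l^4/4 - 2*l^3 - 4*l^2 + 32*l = l*(l/4 + 1)*(l - 8)*(l - 4)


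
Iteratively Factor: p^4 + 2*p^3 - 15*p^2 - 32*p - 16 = (p + 1)*(p^3 + p^2 - 16*p - 16) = (p + 1)^2*(p^2 - 16) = (p - 4)*(p + 1)^2*(p + 4)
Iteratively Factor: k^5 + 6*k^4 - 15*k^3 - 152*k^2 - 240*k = (k - 5)*(k^4 + 11*k^3 + 40*k^2 + 48*k) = (k - 5)*(k + 4)*(k^3 + 7*k^2 + 12*k) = (k - 5)*(k + 4)^2*(k^2 + 3*k) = (k - 5)*(k + 3)*(k + 4)^2*(k)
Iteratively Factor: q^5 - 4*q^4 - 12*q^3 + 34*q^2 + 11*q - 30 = (q - 2)*(q^4 - 2*q^3 - 16*q^2 + 2*q + 15) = (q - 2)*(q + 3)*(q^3 - 5*q^2 - q + 5) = (q - 2)*(q - 1)*(q + 3)*(q^2 - 4*q - 5) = (q - 2)*(q - 1)*(q + 1)*(q + 3)*(q - 5)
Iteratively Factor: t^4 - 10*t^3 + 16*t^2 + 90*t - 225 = (t + 3)*(t^3 - 13*t^2 + 55*t - 75) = (t - 5)*(t + 3)*(t^2 - 8*t + 15) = (t - 5)^2*(t + 3)*(t - 3)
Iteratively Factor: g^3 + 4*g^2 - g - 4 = (g - 1)*(g^2 + 5*g + 4) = (g - 1)*(g + 4)*(g + 1)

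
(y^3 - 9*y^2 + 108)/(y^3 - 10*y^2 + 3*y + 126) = (y - 6)/(y - 7)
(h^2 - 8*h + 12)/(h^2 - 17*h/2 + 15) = 2*(h - 2)/(2*h - 5)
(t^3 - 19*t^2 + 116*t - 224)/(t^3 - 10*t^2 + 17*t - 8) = (t^2 - 11*t + 28)/(t^2 - 2*t + 1)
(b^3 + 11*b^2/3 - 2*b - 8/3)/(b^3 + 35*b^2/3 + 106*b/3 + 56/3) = (b - 1)/(b + 7)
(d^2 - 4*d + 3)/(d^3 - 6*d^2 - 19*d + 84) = (d - 1)/(d^2 - 3*d - 28)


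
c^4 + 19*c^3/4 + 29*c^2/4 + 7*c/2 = c*(c + 1)*(c + 7/4)*(c + 2)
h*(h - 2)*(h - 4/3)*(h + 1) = h^4 - 7*h^3/3 - 2*h^2/3 + 8*h/3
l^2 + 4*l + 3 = (l + 1)*(l + 3)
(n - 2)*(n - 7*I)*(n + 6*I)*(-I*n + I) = -I*n^4 - n^3 + 3*I*n^3 + 3*n^2 - 44*I*n^2 - 2*n + 126*I*n - 84*I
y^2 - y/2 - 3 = (y - 2)*(y + 3/2)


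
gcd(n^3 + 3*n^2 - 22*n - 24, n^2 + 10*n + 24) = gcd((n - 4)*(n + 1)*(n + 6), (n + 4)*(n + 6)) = n + 6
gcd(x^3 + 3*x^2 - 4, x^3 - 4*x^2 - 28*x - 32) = x^2 + 4*x + 4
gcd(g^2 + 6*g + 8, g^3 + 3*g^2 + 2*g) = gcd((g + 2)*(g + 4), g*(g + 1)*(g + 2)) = g + 2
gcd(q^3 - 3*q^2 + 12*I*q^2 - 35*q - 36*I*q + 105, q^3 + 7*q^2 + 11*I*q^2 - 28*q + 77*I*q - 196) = q + 7*I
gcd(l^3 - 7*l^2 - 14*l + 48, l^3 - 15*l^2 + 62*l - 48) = l - 8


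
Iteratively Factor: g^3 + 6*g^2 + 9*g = (g)*(g^2 + 6*g + 9) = g*(g + 3)*(g + 3)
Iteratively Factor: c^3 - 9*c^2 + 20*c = (c - 4)*(c^2 - 5*c) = c*(c - 4)*(c - 5)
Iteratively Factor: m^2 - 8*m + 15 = (m - 3)*(m - 5)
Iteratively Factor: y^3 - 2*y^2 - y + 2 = (y - 2)*(y^2 - 1) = (y - 2)*(y - 1)*(y + 1)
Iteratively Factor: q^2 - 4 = (q - 2)*(q + 2)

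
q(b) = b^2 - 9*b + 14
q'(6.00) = 3.00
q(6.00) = -4.00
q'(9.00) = 9.00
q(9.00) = 14.00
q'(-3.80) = -16.60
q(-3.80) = 62.64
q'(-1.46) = -11.92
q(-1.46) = 29.27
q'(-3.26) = -15.52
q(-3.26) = 53.97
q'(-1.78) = -12.56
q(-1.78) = 33.19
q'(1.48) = -6.04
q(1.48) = 2.87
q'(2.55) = -3.90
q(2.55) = -2.45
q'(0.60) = -7.80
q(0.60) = 8.96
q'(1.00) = -7.00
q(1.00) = 6.00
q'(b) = 2*b - 9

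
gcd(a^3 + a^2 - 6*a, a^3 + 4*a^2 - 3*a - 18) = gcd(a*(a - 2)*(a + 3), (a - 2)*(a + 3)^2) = a^2 + a - 6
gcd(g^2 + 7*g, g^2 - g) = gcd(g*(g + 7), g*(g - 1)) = g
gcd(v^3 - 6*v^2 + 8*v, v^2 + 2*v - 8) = v - 2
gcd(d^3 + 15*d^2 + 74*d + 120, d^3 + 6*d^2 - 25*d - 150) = d^2 + 11*d + 30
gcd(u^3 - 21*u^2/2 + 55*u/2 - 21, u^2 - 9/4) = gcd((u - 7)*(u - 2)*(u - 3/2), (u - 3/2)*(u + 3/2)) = u - 3/2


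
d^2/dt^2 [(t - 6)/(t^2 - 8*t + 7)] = 2*((14 - 3*t)*(t^2 - 8*t + 7) + 4*(t - 6)*(t - 4)^2)/(t^2 - 8*t + 7)^3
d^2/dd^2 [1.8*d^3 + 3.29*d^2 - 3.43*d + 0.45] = 10.8*d + 6.58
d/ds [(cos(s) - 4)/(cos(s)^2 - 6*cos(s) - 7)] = (cos(s)^2 - 8*cos(s) + 31)*sin(s)/(sin(s)^2 + 6*cos(s) + 6)^2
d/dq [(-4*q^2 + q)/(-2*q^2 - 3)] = (2*q^2 + 24*q - 3)/(4*q^4 + 12*q^2 + 9)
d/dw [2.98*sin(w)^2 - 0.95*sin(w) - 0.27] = (5.96*sin(w) - 0.95)*cos(w)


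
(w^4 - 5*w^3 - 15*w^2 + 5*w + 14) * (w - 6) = w^5 - 11*w^4 + 15*w^3 + 95*w^2 - 16*w - 84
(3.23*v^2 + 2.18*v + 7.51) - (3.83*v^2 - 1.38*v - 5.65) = -0.6*v^2 + 3.56*v + 13.16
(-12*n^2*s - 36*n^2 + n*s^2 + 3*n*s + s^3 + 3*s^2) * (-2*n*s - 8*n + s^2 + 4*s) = 24*n^3*s^2 + 168*n^3*s + 288*n^3 - 14*n^2*s^3 - 98*n^2*s^2 - 168*n^2*s - n*s^4 - 7*n*s^3 - 12*n*s^2 + s^5 + 7*s^4 + 12*s^3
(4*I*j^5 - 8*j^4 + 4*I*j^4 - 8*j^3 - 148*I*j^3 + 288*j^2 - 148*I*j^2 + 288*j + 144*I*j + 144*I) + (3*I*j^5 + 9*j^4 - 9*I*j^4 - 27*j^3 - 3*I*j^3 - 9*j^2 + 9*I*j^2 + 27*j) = 7*I*j^5 + j^4 - 5*I*j^4 - 35*j^3 - 151*I*j^3 + 279*j^2 - 139*I*j^2 + 315*j + 144*I*j + 144*I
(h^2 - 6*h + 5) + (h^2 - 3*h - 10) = 2*h^2 - 9*h - 5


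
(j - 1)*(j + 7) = j^2 + 6*j - 7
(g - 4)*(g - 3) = g^2 - 7*g + 12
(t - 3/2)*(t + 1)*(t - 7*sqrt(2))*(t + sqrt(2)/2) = t^4 - 13*sqrt(2)*t^3/2 - t^3/2 - 17*t^2/2 + 13*sqrt(2)*t^2/4 + 7*t/2 + 39*sqrt(2)*t/4 + 21/2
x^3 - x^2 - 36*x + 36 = (x - 6)*(x - 1)*(x + 6)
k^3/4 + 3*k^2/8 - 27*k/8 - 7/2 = (k/4 + 1)*(k - 7/2)*(k + 1)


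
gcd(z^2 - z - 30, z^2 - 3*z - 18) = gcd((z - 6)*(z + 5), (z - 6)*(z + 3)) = z - 6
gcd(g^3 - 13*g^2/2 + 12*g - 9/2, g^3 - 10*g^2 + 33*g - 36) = g^2 - 6*g + 9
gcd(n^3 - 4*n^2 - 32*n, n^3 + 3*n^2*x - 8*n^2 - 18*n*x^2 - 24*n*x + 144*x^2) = n - 8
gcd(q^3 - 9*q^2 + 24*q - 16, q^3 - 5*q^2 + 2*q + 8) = q - 4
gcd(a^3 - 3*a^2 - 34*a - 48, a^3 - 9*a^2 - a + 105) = a + 3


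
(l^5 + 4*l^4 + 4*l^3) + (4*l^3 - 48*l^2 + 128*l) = l^5 + 4*l^4 + 8*l^3 - 48*l^2 + 128*l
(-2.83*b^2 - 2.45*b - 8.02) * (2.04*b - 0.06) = -5.7732*b^3 - 4.8282*b^2 - 16.2138*b + 0.4812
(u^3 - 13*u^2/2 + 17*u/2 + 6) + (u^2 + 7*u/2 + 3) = u^3 - 11*u^2/2 + 12*u + 9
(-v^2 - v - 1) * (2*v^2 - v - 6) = -2*v^4 - v^3 + 5*v^2 + 7*v + 6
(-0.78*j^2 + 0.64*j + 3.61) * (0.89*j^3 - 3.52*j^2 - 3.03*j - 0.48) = -0.6942*j^5 + 3.3152*j^4 + 3.3235*j^3 - 14.272*j^2 - 11.2455*j - 1.7328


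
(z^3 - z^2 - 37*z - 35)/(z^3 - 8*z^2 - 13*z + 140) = (z^2 + 6*z + 5)/(z^2 - z - 20)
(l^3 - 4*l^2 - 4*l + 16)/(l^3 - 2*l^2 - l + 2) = (l^2 - 2*l - 8)/(l^2 - 1)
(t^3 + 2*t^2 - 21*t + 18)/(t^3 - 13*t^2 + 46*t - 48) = (t^2 + 5*t - 6)/(t^2 - 10*t + 16)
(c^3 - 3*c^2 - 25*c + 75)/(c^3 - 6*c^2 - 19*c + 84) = (c^2 - 25)/(c^2 - 3*c - 28)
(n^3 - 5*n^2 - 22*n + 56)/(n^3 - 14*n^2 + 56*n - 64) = (n^2 - 3*n - 28)/(n^2 - 12*n + 32)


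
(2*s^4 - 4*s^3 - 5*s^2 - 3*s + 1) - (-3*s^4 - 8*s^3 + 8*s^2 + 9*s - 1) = 5*s^4 + 4*s^3 - 13*s^2 - 12*s + 2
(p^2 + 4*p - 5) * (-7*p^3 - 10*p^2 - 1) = -7*p^5 - 38*p^4 - 5*p^3 + 49*p^2 - 4*p + 5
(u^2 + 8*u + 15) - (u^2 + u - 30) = 7*u + 45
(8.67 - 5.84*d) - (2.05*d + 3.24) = 5.43 - 7.89*d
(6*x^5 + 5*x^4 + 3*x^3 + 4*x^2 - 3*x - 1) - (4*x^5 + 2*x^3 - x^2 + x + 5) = 2*x^5 + 5*x^4 + x^3 + 5*x^2 - 4*x - 6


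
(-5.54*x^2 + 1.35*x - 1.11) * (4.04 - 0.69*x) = 3.8226*x^3 - 23.3131*x^2 + 6.2199*x - 4.4844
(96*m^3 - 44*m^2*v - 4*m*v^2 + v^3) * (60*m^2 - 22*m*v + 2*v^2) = 5760*m^5 - 4752*m^4*v + 920*m^3*v^2 + 60*m^2*v^3 - 30*m*v^4 + 2*v^5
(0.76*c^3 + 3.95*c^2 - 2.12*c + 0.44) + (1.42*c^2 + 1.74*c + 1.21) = 0.76*c^3 + 5.37*c^2 - 0.38*c + 1.65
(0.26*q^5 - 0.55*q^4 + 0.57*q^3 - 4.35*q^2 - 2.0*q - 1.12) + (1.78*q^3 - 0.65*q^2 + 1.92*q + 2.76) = 0.26*q^5 - 0.55*q^4 + 2.35*q^3 - 5.0*q^2 - 0.0800000000000001*q + 1.64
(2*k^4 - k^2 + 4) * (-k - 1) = -2*k^5 - 2*k^4 + k^3 + k^2 - 4*k - 4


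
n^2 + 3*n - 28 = (n - 4)*(n + 7)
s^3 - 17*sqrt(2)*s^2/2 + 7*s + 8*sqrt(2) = (s - 8*sqrt(2))*(s - sqrt(2))*(s + sqrt(2)/2)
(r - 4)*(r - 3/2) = r^2 - 11*r/2 + 6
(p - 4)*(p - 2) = p^2 - 6*p + 8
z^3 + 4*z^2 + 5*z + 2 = (z + 1)^2*(z + 2)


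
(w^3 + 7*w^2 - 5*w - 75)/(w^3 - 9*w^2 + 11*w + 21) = (w^2 + 10*w + 25)/(w^2 - 6*w - 7)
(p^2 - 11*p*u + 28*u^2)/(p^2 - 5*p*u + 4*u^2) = (p - 7*u)/(p - u)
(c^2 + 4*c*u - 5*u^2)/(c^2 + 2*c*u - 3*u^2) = (c + 5*u)/(c + 3*u)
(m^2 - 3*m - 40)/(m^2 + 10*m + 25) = (m - 8)/(m + 5)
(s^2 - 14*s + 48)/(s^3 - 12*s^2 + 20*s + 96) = 1/(s + 2)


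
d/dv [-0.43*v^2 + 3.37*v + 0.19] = 3.37 - 0.86*v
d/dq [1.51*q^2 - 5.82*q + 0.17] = 3.02*q - 5.82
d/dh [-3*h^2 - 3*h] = -6*h - 3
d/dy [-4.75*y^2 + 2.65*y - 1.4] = 2.65 - 9.5*y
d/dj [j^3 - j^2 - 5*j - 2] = 3*j^2 - 2*j - 5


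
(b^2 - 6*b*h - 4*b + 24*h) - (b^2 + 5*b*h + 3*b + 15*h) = -11*b*h - 7*b + 9*h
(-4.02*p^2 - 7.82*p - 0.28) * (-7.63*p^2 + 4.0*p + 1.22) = 30.6726*p^4 + 43.5866*p^3 - 34.048*p^2 - 10.6604*p - 0.3416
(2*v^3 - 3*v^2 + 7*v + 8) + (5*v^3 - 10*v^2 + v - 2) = 7*v^3 - 13*v^2 + 8*v + 6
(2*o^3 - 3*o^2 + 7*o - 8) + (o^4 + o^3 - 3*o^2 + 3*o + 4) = o^4 + 3*o^3 - 6*o^2 + 10*o - 4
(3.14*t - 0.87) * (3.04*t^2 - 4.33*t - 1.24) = 9.5456*t^3 - 16.241*t^2 - 0.1265*t + 1.0788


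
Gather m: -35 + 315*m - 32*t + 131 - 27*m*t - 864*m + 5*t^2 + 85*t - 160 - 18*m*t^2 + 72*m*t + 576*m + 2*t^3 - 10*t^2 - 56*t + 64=m*(-18*t^2 + 45*t + 27) + 2*t^3 - 5*t^2 - 3*t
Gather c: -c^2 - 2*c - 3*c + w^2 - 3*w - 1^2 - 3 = -c^2 - 5*c + w^2 - 3*w - 4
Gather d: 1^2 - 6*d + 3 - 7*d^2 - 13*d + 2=-7*d^2 - 19*d + 6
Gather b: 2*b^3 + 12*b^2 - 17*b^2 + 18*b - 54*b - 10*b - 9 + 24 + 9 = 2*b^3 - 5*b^2 - 46*b + 24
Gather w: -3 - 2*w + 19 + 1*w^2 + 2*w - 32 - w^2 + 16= 0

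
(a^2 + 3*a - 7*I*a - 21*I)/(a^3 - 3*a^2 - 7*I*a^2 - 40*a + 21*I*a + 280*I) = (a + 3)/(a^2 - 3*a - 40)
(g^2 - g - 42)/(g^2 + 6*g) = (g - 7)/g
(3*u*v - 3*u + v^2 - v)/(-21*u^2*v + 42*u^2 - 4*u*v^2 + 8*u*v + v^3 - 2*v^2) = (1 - v)/(7*u*v - 14*u - v^2 + 2*v)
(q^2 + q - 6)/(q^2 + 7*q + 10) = (q^2 + q - 6)/(q^2 + 7*q + 10)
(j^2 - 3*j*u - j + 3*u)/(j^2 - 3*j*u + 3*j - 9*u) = (j - 1)/(j + 3)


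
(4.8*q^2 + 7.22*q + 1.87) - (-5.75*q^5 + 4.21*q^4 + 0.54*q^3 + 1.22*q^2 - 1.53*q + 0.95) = 5.75*q^5 - 4.21*q^4 - 0.54*q^3 + 3.58*q^2 + 8.75*q + 0.92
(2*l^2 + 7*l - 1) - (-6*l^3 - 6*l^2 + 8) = 6*l^3 + 8*l^2 + 7*l - 9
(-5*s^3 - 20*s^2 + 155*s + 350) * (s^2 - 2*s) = -5*s^5 - 10*s^4 + 195*s^3 + 40*s^2 - 700*s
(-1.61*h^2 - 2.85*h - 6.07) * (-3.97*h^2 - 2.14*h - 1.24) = 6.3917*h^4 + 14.7599*h^3 + 32.1933*h^2 + 16.5238*h + 7.5268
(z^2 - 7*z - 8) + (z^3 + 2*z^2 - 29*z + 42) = z^3 + 3*z^2 - 36*z + 34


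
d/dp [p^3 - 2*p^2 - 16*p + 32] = 3*p^2 - 4*p - 16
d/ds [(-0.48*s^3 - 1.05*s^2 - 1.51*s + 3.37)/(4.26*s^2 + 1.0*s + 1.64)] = (-2.0448*s^4 - 0.959999999999999*s^3 + 3.021*s^2 - 32.1564*s - 5.8464)/(18.1476*s^4 + 8.52*s^3 + 14.9728*s^2 + 3.28*s + 2.6896)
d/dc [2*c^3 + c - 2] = 6*c^2 + 1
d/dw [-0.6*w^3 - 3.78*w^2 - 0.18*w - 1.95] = -1.8*w^2 - 7.56*w - 0.18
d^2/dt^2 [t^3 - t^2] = 6*t - 2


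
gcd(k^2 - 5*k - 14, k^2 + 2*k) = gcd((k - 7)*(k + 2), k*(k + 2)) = k + 2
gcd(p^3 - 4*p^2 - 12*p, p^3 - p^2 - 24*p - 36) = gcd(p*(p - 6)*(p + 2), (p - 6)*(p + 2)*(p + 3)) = p^2 - 4*p - 12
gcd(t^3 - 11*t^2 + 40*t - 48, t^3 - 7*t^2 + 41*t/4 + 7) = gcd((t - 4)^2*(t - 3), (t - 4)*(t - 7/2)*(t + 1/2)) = t - 4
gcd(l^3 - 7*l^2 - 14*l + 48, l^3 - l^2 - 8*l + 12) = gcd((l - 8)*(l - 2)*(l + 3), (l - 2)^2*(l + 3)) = l^2 + l - 6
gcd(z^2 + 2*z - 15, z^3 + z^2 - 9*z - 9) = z - 3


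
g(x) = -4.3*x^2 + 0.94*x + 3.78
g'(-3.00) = 26.74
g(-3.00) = -37.74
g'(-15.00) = 129.94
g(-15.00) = -977.82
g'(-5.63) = 49.36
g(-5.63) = -137.81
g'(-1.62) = 14.87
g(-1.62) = -9.03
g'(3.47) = -28.90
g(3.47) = -44.73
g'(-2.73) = 24.42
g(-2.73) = -30.83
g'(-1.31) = 12.21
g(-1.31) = -4.83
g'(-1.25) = 11.69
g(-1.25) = -4.11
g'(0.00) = 0.94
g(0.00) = 3.78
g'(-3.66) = 32.42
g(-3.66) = -57.26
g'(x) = 0.94 - 8.6*x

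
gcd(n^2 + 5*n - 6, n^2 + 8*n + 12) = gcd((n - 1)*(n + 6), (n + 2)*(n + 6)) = n + 6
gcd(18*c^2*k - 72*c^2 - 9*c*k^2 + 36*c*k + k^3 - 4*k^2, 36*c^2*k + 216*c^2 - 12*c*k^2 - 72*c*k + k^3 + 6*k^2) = 6*c - k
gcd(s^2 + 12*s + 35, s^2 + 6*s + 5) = s + 5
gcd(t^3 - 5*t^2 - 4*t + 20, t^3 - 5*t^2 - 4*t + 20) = t^3 - 5*t^2 - 4*t + 20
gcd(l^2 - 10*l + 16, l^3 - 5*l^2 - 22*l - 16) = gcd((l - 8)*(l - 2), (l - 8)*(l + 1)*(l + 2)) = l - 8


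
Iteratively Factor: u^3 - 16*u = (u)*(u^2 - 16) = u*(u - 4)*(u + 4)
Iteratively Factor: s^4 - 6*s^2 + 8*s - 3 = (s - 1)*(s^3 + s^2 - 5*s + 3) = (s - 1)^2*(s^2 + 2*s - 3) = (s - 1)^2*(s + 3)*(s - 1)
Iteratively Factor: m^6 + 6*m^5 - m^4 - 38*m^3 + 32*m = (m - 2)*(m^5 + 8*m^4 + 15*m^3 - 8*m^2 - 16*m) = m*(m - 2)*(m^4 + 8*m^3 + 15*m^2 - 8*m - 16) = m*(m - 2)*(m + 4)*(m^3 + 4*m^2 - m - 4) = m*(m - 2)*(m - 1)*(m + 4)*(m^2 + 5*m + 4) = m*(m - 2)*(m - 1)*(m + 1)*(m + 4)*(m + 4)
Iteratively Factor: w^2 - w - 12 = (w - 4)*(w + 3)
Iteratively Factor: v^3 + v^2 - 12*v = (v + 4)*(v^2 - 3*v) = v*(v + 4)*(v - 3)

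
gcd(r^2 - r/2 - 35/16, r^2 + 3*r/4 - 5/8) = r + 5/4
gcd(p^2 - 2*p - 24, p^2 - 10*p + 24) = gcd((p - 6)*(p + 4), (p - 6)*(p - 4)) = p - 6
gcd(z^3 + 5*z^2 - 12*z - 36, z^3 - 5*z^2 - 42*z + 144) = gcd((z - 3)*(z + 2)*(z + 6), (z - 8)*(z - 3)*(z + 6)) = z^2 + 3*z - 18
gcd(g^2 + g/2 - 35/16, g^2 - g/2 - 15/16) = g - 5/4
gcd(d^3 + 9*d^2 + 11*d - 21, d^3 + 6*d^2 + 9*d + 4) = 1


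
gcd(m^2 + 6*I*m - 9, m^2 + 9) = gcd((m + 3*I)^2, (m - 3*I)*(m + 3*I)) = m + 3*I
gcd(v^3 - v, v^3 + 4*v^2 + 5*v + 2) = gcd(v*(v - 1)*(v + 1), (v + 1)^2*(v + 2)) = v + 1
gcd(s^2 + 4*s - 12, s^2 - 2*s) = s - 2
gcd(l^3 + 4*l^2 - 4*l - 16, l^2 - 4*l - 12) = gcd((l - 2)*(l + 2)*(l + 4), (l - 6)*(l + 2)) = l + 2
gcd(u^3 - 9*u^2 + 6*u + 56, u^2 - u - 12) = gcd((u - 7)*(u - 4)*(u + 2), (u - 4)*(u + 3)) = u - 4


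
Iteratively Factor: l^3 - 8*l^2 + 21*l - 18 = (l - 3)*(l^2 - 5*l + 6) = (l - 3)^2*(l - 2)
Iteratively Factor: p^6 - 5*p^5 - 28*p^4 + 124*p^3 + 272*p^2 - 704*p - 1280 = (p - 4)*(p^5 - p^4 - 32*p^3 - 4*p^2 + 256*p + 320) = (p - 4)*(p + 2)*(p^4 - 3*p^3 - 26*p^2 + 48*p + 160) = (p - 5)*(p - 4)*(p + 2)*(p^3 + 2*p^2 - 16*p - 32) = (p - 5)*(p - 4)^2*(p + 2)*(p^2 + 6*p + 8) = (p - 5)*(p - 4)^2*(p + 2)^2*(p + 4)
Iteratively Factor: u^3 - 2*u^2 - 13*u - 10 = (u + 1)*(u^2 - 3*u - 10) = (u - 5)*(u + 1)*(u + 2)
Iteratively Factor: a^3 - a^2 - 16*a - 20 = (a + 2)*(a^2 - 3*a - 10) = (a + 2)^2*(a - 5)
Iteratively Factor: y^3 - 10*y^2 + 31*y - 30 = (y - 5)*(y^2 - 5*y + 6) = (y - 5)*(y - 2)*(y - 3)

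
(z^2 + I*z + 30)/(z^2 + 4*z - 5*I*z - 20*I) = (z + 6*I)/(z + 4)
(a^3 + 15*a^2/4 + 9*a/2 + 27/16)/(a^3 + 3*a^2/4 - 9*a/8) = (8*a^2 + 18*a + 9)/(2*a*(4*a - 3))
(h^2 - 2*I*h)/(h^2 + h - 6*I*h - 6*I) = h*(h - 2*I)/(h^2 + h - 6*I*h - 6*I)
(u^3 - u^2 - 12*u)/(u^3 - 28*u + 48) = u*(u + 3)/(u^2 + 4*u - 12)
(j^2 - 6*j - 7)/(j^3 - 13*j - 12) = (j - 7)/(j^2 - j - 12)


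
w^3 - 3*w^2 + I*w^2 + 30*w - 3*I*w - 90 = (w - 3)*(w - 5*I)*(w + 6*I)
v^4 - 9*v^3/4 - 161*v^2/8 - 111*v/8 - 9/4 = (v - 6)*(v + 1/4)*(v + 1/2)*(v + 3)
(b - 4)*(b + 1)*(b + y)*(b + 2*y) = b^4 + 3*b^3*y - 3*b^3 + 2*b^2*y^2 - 9*b^2*y - 4*b^2 - 6*b*y^2 - 12*b*y - 8*y^2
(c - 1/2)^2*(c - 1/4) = c^3 - 5*c^2/4 + c/2 - 1/16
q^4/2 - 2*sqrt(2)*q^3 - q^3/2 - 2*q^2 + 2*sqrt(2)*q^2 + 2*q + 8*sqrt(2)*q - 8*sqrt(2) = (q/2 + 1)*(q - 2)*(q - 1)*(q - 4*sqrt(2))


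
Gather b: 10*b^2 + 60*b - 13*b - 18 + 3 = 10*b^2 + 47*b - 15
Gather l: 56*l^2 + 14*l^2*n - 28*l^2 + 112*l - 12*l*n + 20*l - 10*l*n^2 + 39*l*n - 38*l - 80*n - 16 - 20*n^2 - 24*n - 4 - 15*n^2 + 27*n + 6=l^2*(14*n + 28) + l*(-10*n^2 + 27*n + 94) - 35*n^2 - 77*n - 14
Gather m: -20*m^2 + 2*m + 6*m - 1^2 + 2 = -20*m^2 + 8*m + 1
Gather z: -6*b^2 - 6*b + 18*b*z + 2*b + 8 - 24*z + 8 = -6*b^2 - 4*b + z*(18*b - 24) + 16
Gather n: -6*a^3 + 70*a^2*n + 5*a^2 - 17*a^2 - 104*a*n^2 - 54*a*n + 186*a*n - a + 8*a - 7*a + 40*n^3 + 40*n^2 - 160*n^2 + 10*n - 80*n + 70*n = -6*a^3 - 12*a^2 + 40*n^3 + n^2*(-104*a - 120) + n*(70*a^2 + 132*a)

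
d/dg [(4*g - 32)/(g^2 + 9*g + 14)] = 4*(-g^2 + 16*g + 86)/(g^4 + 18*g^3 + 109*g^2 + 252*g + 196)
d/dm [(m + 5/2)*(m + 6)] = 2*m + 17/2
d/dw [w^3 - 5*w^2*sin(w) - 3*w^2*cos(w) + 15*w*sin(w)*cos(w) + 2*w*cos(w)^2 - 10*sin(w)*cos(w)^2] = 3*w^2*sin(w) - 5*w^2*cos(w) + 3*w^2 - 10*w*sin(w) - 2*w*sin(2*w) - 6*w*cos(w) + 15*w*cos(2*w) + 15*sin(2*w)/2 - 5*cos(w)/2 + cos(2*w) - 15*cos(3*w)/2 + 1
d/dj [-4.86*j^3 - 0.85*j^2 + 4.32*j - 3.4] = -14.58*j^2 - 1.7*j + 4.32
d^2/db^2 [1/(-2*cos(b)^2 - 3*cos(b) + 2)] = (16*sin(b)^4 - 33*sin(b)^2 - 33*cos(b)/2 + 9*cos(3*b)/2 - 9)/(-2*sin(b)^2 + 3*cos(b))^3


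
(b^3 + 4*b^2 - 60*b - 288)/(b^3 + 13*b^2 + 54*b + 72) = (b^2 - 2*b - 48)/(b^2 + 7*b + 12)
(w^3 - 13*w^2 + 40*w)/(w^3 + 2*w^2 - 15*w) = (w^2 - 13*w + 40)/(w^2 + 2*w - 15)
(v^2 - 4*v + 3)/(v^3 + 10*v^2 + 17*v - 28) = (v - 3)/(v^2 + 11*v + 28)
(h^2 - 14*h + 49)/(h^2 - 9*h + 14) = (h - 7)/(h - 2)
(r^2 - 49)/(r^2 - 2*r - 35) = (r + 7)/(r + 5)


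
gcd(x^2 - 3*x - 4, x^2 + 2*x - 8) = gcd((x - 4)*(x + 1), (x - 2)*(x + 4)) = 1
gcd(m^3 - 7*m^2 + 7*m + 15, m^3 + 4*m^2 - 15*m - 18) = m^2 - 2*m - 3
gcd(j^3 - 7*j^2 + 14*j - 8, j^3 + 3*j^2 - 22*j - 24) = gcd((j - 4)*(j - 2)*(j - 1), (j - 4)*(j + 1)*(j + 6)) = j - 4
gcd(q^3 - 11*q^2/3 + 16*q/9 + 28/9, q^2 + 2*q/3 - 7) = q - 7/3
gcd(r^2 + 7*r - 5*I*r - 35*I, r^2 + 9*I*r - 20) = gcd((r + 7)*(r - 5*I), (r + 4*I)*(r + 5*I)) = 1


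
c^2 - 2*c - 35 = (c - 7)*(c + 5)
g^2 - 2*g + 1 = (g - 1)^2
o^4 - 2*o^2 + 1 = (o - 1)^2*(o + 1)^2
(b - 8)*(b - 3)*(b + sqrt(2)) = b^3 - 11*b^2 + sqrt(2)*b^2 - 11*sqrt(2)*b + 24*b + 24*sqrt(2)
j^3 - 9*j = j*(j - 3)*(j + 3)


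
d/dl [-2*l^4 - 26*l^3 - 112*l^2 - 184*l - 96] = -8*l^3 - 78*l^2 - 224*l - 184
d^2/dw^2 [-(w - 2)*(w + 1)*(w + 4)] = -6*w - 6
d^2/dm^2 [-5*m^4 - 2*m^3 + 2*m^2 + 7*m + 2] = -60*m^2 - 12*m + 4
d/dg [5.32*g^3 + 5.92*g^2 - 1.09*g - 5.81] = 15.96*g^2 + 11.84*g - 1.09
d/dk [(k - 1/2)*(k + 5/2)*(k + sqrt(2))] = 3*k^2 + 2*sqrt(2)*k + 4*k - 5/4 + 2*sqrt(2)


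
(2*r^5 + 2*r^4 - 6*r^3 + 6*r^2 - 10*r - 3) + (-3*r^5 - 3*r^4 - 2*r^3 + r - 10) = -r^5 - r^4 - 8*r^3 + 6*r^2 - 9*r - 13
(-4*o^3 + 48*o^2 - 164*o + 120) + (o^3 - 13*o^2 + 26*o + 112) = -3*o^3 + 35*o^2 - 138*o + 232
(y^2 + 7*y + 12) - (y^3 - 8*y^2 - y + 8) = -y^3 + 9*y^2 + 8*y + 4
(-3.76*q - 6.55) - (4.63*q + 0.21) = -8.39*q - 6.76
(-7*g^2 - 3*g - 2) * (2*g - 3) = -14*g^3 + 15*g^2 + 5*g + 6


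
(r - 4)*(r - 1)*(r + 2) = r^3 - 3*r^2 - 6*r + 8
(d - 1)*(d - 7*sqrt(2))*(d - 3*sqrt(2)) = d^3 - 10*sqrt(2)*d^2 - d^2 + 10*sqrt(2)*d + 42*d - 42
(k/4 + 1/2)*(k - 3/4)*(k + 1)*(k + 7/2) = k^4/4 + 23*k^3/16 + 61*k^2/32 - 19*k/32 - 21/16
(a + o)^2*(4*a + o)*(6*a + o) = 24*a^4 + 58*a^3*o + 45*a^2*o^2 + 12*a*o^3 + o^4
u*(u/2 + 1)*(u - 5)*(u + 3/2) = u^4/2 - 3*u^3/4 - 29*u^2/4 - 15*u/2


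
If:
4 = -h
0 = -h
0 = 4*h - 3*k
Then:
No Solution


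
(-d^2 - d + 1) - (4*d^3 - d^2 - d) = 1 - 4*d^3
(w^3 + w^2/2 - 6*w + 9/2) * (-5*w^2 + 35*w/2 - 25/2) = -5*w^5 + 15*w^4 + 105*w^3/4 - 535*w^2/4 + 615*w/4 - 225/4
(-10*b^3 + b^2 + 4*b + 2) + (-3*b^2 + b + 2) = -10*b^3 - 2*b^2 + 5*b + 4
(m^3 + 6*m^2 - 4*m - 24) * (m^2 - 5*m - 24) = m^5 + m^4 - 58*m^3 - 148*m^2 + 216*m + 576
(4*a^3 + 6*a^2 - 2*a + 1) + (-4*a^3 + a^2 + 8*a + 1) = 7*a^2 + 6*a + 2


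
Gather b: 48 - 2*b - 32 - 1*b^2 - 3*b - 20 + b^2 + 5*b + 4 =0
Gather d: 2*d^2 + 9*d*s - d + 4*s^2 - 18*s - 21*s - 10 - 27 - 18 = 2*d^2 + d*(9*s - 1) + 4*s^2 - 39*s - 55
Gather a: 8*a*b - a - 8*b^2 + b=a*(8*b - 1) - 8*b^2 + b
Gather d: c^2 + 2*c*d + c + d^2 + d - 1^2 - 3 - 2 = c^2 + c + d^2 + d*(2*c + 1) - 6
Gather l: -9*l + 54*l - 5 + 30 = 45*l + 25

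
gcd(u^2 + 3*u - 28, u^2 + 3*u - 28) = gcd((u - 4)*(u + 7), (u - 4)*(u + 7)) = u^2 + 3*u - 28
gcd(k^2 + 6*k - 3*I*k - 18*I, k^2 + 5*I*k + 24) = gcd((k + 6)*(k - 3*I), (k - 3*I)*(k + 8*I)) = k - 3*I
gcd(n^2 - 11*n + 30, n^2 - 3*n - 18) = n - 6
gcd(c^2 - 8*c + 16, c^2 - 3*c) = 1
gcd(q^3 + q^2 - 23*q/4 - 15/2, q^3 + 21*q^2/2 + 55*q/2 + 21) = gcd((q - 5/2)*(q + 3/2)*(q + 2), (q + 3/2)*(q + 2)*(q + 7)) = q^2 + 7*q/2 + 3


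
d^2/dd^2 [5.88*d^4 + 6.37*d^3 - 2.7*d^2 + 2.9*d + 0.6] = 70.56*d^2 + 38.22*d - 5.4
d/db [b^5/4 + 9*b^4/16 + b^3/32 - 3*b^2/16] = b*(40*b^3 + 72*b^2 + 3*b - 12)/32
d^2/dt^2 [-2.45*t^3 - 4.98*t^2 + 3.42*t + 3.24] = -14.7*t - 9.96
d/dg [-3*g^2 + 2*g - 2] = 2 - 6*g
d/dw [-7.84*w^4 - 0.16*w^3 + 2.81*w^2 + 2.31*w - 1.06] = -31.36*w^3 - 0.48*w^2 + 5.62*w + 2.31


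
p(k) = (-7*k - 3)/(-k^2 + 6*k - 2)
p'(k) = (-7*k - 3)*(2*k - 6)/(-k^2 + 6*k - 2)^2 - 7/(-k^2 + 6*k - 2) = (-7*k^2 - 6*k + 32)/(k^4 - 12*k^3 + 40*k^2 - 24*k + 4)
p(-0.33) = 0.17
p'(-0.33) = 1.99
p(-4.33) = -0.58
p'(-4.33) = -0.03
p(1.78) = -2.80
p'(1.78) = -0.03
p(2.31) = -2.94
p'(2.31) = -0.45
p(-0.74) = -0.31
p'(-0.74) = 0.67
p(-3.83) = -0.60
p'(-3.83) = -0.03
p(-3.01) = -0.62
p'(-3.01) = -0.02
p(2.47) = -3.02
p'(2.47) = -0.57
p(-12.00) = -0.37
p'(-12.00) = -0.02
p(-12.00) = -0.37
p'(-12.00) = -0.02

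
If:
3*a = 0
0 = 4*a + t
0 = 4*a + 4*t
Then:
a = 0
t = 0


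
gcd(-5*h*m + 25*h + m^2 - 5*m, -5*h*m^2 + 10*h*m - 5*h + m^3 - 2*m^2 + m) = 5*h - m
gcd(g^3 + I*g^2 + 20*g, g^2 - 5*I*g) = g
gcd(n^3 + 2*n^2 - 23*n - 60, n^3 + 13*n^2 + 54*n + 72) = n^2 + 7*n + 12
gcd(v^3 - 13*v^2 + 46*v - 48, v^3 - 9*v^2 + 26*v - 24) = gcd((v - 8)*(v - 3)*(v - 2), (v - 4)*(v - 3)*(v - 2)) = v^2 - 5*v + 6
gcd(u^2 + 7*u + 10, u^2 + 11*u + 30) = u + 5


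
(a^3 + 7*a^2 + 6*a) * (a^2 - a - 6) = a^5 + 6*a^4 - 7*a^3 - 48*a^2 - 36*a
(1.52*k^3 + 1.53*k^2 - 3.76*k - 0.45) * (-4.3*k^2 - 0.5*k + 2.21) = -6.536*k^5 - 7.339*k^4 + 18.7622*k^3 + 7.1963*k^2 - 8.0846*k - 0.9945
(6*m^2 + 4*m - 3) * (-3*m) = -18*m^3 - 12*m^2 + 9*m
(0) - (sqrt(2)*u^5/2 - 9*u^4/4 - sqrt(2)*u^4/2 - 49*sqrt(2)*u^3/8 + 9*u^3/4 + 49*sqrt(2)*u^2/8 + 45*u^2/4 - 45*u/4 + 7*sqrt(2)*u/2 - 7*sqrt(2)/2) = -sqrt(2)*u^5/2 + sqrt(2)*u^4/2 + 9*u^4/4 - 9*u^3/4 + 49*sqrt(2)*u^3/8 - 45*u^2/4 - 49*sqrt(2)*u^2/8 - 7*sqrt(2)*u/2 + 45*u/4 + 7*sqrt(2)/2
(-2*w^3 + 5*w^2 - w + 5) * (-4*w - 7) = 8*w^4 - 6*w^3 - 31*w^2 - 13*w - 35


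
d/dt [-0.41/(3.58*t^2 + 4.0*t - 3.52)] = (2.9356*t + 1.64)/(3.58*t^2 + 4.0*t - 3.52)^2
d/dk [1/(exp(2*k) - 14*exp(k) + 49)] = 2*(7 - exp(k))*exp(k)/(exp(2*k) - 14*exp(k) + 49)^2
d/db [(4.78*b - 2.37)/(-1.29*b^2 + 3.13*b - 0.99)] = (6.1662*b^2 - 6.1146*b + 2.6859)/(1.6641*b^4 - 8.0754*b^3 + 12.3511*b^2 - 6.1974*b + 0.9801)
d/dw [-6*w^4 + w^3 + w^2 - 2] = w*(-24*w^2 + 3*w + 2)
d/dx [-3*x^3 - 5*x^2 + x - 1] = -9*x^2 - 10*x + 1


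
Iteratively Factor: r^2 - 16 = (r - 4)*(r + 4)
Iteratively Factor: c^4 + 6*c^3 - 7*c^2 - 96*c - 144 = (c - 4)*(c^3 + 10*c^2 + 33*c + 36) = (c - 4)*(c + 3)*(c^2 + 7*c + 12) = (c - 4)*(c + 3)*(c + 4)*(c + 3)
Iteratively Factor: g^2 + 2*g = (g)*(g + 2)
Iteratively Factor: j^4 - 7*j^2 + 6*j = (j - 2)*(j^3 + 2*j^2 - 3*j) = (j - 2)*(j - 1)*(j^2 + 3*j) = (j - 2)*(j - 1)*(j + 3)*(j)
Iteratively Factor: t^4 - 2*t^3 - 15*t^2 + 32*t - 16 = (t + 4)*(t^3 - 6*t^2 + 9*t - 4) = (t - 4)*(t + 4)*(t^2 - 2*t + 1) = (t - 4)*(t - 1)*(t + 4)*(t - 1)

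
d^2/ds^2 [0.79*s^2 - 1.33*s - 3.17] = 1.58000000000000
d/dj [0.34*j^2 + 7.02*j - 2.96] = 0.68*j + 7.02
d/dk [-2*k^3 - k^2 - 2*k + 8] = -6*k^2 - 2*k - 2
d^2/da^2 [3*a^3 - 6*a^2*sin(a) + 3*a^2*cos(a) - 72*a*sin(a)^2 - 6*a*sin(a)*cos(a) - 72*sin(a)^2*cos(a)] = 6*a^2*sin(a) - 3*a^2*cos(a) - 12*a*sin(a) + 12*a*sin(2*a) - 24*a*cos(a) - 144*a*cos(2*a) + 18*a - 12*sin(a) - 144*sin(2*a) + 24*cos(a) - 12*cos(2*a) - 162*cos(3*a)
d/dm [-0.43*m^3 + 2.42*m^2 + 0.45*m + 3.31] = -1.29*m^2 + 4.84*m + 0.45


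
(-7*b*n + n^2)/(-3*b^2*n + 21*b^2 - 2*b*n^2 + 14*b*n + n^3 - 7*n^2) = n*(7*b - n)/(3*b^2*n - 21*b^2 + 2*b*n^2 - 14*b*n - n^3 + 7*n^2)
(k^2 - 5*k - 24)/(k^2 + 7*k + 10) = (k^2 - 5*k - 24)/(k^2 + 7*k + 10)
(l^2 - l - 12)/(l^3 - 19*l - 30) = (l - 4)/(l^2 - 3*l - 10)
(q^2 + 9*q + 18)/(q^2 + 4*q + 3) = (q + 6)/(q + 1)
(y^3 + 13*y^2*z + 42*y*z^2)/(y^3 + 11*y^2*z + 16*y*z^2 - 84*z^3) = y/(y - 2*z)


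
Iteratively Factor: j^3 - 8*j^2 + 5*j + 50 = (j - 5)*(j^2 - 3*j - 10) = (j - 5)*(j + 2)*(j - 5)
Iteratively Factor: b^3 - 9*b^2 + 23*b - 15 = (b - 1)*(b^2 - 8*b + 15) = (b - 3)*(b - 1)*(b - 5)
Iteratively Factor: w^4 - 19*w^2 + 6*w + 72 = (w + 4)*(w^3 - 4*w^2 - 3*w + 18) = (w + 2)*(w + 4)*(w^2 - 6*w + 9) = (w - 3)*(w + 2)*(w + 4)*(w - 3)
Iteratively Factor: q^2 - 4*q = (q - 4)*(q)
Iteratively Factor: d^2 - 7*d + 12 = (d - 3)*(d - 4)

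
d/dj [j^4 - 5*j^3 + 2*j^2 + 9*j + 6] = 4*j^3 - 15*j^2 + 4*j + 9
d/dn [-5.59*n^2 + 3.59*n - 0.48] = 3.59 - 11.18*n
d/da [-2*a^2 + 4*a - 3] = 4 - 4*a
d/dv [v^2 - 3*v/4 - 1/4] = 2*v - 3/4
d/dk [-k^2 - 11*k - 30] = -2*k - 11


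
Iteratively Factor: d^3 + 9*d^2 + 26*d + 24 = (d + 3)*(d^2 + 6*d + 8) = (d + 3)*(d + 4)*(d + 2)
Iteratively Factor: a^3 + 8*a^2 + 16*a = (a + 4)*(a^2 + 4*a) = a*(a + 4)*(a + 4)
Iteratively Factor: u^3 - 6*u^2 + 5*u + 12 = (u + 1)*(u^2 - 7*u + 12) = (u - 3)*(u + 1)*(u - 4)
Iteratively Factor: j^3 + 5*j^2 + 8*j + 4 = (j + 2)*(j^2 + 3*j + 2) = (j + 2)^2*(j + 1)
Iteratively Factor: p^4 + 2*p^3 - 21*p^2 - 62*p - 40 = (p + 2)*(p^3 - 21*p - 20) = (p + 2)*(p + 4)*(p^2 - 4*p - 5) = (p + 1)*(p + 2)*(p + 4)*(p - 5)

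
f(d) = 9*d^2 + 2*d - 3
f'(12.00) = 218.00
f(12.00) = 1317.00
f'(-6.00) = -106.00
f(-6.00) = 309.00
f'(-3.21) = -55.78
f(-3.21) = 83.32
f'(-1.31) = -21.58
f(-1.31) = 9.82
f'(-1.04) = -16.72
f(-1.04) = 4.65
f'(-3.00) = -52.00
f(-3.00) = 72.00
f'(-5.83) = -102.94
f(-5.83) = 291.24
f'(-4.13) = -72.34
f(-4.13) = 142.25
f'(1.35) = 26.30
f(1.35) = 16.10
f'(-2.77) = -47.86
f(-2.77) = 60.52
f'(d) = 18*d + 2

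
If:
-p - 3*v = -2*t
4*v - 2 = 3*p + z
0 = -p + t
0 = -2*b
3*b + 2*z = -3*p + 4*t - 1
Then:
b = 0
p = -9/13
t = -9/13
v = -3/13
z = -11/13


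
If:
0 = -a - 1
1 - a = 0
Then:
No Solution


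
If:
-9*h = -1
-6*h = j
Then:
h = 1/9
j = -2/3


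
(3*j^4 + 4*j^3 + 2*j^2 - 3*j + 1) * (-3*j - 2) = -9*j^5 - 18*j^4 - 14*j^3 + 5*j^2 + 3*j - 2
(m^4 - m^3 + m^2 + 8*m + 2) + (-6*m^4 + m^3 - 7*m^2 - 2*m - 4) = -5*m^4 - 6*m^2 + 6*m - 2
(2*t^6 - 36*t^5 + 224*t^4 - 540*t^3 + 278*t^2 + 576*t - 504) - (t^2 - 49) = 2*t^6 - 36*t^5 + 224*t^4 - 540*t^3 + 277*t^2 + 576*t - 455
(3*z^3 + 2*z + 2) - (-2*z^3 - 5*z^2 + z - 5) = 5*z^3 + 5*z^2 + z + 7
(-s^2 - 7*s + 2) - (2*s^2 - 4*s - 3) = -3*s^2 - 3*s + 5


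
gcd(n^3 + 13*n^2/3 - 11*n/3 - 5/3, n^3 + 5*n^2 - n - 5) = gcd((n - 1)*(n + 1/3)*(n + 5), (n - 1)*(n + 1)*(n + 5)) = n^2 + 4*n - 5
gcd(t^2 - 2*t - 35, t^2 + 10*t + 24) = 1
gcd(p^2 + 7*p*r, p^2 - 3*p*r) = p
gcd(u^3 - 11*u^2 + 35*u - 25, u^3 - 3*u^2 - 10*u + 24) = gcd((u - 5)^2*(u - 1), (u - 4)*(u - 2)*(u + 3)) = 1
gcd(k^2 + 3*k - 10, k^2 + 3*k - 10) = k^2 + 3*k - 10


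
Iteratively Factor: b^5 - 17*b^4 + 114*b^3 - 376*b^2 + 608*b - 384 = (b - 4)*(b^4 - 13*b^3 + 62*b^2 - 128*b + 96) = (b - 4)*(b - 2)*(b^3 - 11*b^2 + 40*b - 48) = (b - 4)^2*(b - 2)*(b^2 - 7*b + 12) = (b - 4)^2*(b - 3)*(b - 2)*(b - 4)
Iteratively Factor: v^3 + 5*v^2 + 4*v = (v)*(v^2 + 5*v + 4) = v*(v + 4)*(v + 1)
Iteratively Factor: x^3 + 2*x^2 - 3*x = (x)*(x^2 + 2*x - 3) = x*(x + 3)*(x - 1)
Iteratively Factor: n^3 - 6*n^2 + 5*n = (n - 5)*(n^2 - n) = (n - 5)*(n - 1)*(n)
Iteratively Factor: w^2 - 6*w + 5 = (w - 1)*(w - 5)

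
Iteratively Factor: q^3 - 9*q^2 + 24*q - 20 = (q - 2)*(q^2 - 7*q + 10) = (q - 5)*(q - 2)*(q - 2)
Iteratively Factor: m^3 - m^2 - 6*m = (m - 3)*(m^2 + 2*m) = (m - 3)*(m + 2)*(m)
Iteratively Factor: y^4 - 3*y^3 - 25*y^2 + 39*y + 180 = (y + 3)*(y^3 - 6*y^2 - 7*y + 60) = (y - 5)*(y + 3)*(y^2 - y - 12) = (y - 5)*(y - 4)*(y + 3)*(y + 3)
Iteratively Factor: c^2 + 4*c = (c)*(c + 4)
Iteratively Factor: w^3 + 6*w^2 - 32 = (w + 4)*(w^2 + 2*w - 8) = (w + 4)^2*(w - 2)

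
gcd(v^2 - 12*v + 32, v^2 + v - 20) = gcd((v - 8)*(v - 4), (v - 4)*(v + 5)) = v - 4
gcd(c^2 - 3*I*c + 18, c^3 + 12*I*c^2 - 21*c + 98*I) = 1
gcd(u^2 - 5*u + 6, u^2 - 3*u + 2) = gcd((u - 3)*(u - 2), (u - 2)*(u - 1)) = u - 2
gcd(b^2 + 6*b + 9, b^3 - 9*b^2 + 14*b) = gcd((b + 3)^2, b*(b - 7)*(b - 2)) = 1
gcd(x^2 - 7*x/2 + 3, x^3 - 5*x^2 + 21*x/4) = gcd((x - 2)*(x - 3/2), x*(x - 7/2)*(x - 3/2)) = x - 3/2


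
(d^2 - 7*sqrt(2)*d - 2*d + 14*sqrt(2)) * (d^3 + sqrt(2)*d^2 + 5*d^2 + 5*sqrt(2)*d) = d^5 - 6*sqrt(2)*d^4 + 3*d^4 - 18*sqrt(2)*d^3 - 24*d^3 - 42*d^2 + 60*sqrt(2)*d^2 + 140*d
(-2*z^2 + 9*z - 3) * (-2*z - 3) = 4*z^3 - 12*z^2 - 21*z + 9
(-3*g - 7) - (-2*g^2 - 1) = 2*g^2 - 3*g - 6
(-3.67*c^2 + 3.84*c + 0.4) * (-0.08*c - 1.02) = 0.2936*c^3 + 3.4362*c^2 - 3.9488*c - 0.408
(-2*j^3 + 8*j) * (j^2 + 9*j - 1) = -2*j^5 - 18*j^4 + 10*j^3 + 72*j^2 - 8*j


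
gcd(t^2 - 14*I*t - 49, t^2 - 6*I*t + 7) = t - 7*I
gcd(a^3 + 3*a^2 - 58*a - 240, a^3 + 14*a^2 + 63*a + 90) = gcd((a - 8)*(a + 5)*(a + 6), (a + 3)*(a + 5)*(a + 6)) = a^2 + 11*a + 30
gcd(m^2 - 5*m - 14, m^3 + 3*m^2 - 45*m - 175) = m - 7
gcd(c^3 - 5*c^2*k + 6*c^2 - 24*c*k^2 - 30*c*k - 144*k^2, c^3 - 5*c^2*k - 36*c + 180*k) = c + 6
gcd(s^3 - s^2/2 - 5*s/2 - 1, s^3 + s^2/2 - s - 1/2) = s^2 + 3*s/2 + 1/2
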